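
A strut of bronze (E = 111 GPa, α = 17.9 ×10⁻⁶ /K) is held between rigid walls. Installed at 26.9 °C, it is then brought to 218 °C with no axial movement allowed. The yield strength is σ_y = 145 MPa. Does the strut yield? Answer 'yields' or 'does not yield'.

ΔT = 191.1 K. Constrained thermal stress σ = E·α·ΔT = 111.0×10³ MPa × 17.9×10⁻⁶ × 191.1 = 380 MPa (compressive).
Compare to σ_y = 145 MPa: σ ≥ σ_y, so it yields.

yields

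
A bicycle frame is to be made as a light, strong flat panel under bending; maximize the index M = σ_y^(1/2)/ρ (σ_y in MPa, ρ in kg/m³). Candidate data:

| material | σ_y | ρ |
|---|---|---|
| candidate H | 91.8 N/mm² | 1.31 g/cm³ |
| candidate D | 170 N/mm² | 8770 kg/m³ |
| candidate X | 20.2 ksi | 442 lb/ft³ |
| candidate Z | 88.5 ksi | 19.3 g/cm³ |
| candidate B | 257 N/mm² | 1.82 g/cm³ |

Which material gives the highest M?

Putting every candidate on a common basis:
  candidate H: σ_y = 91.80 MPa, ρ = 1310 kg/m³
  candidate D: σ_y = 170.0 MPa, ρ = 8770 kg/m³
  candidate X: σ_y = 139.3 MPa, ρ = 7080 kg/m³
  candidate Z: σ_y = 610.2 MPa, ρ = 19300 kg/m³
  candidate B: σ_y = 257.0 MPa, ρ = 1820 kg/m³
  candidate B: M = 8.81×10⁻³
  candidate H: M = 7.31×10⁻³
  candidate X: M = 1.67×10⁻³
  candidate D: M = 1.49×10⁻³
  candidate Z: M = 1.28×10⁻³
The maximum is for candidate B.

candidate B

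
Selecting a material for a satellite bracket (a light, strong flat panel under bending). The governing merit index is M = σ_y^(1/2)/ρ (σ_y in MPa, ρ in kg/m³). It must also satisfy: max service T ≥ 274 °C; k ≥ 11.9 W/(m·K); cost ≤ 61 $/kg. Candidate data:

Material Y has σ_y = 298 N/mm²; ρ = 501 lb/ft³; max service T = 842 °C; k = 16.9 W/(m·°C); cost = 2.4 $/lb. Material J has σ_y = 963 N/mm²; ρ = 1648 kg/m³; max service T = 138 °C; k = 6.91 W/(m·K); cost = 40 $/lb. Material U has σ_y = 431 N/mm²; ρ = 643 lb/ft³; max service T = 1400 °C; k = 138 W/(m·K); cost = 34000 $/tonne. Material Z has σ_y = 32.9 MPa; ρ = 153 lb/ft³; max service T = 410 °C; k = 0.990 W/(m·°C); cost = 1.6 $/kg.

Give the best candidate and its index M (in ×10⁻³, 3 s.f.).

Screen on constraints: max service T ≥ 274 °C; k ≥ 11.9 W/(m·K); cost ≤ 61 $/kg. Survivors: material Y, material U.
After converting to SI:
  material Y: σ_y = 298.0 MPa, ρ = 8025 kg/m³
  material U: σ_y = 431.0 MPa, ρ = 10300 kg/m³
  material Y: M = 2.15×10⁻³
  material U: M = 2.02×10⁻³
Highest index: material Y.

material Y, M = 2.15×10⁻³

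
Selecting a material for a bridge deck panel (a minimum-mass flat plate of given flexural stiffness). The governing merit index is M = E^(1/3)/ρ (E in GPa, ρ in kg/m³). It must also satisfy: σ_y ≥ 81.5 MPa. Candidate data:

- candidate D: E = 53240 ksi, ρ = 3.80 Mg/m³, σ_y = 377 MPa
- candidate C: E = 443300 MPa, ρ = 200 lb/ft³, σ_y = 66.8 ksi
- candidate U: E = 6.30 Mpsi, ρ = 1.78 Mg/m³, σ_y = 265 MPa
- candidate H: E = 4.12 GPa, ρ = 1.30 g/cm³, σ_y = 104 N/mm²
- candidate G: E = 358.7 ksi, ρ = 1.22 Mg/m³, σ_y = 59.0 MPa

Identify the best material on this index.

candidate C

Screen on constraints: σ_y ≥ 81.5 MPa. Survivors: candidate D, candidate C, candidate U, candidate H.
In SI units:
  candidate D: E = 367.1 GPa, ρ = 3800 kg/m³
  candidate C: E = 443.3 GPa, ρ = 3204 kg/m³
  candidate U: E = 43.44 GPa, ρ = 1780 kg/m³
  candidate H: E = 4.120 GPa, ρ = 1300 kg/m³
  candidate C: M = 2.38×10⁻³
  candidate U: M = 1.97×10⁻³
  candidate D: M = 1.88×10⁻³
  candidate H: M = 1.23×10⁻³
Candidate C ranks first.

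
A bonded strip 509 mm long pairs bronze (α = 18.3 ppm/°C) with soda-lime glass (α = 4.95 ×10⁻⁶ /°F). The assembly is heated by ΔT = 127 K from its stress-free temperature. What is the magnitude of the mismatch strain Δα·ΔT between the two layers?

1.19×10⁻³

soda-lime glass: α = 4.95×10⁻⁶/°F × 9/5 = 8.91×10⁻⁶/K.
Δα = |18.3 − 8.91|×10⁻⁶/K = 9.39×10⁻⁶/K.
Mismatch strain = Δα·ΔT = 9.39×10⁻⁶ × 127.0 = 1.19×10⁻³.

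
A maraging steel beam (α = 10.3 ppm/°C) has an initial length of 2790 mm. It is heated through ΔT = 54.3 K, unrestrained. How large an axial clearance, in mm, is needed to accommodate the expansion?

ΔL = α·L₀·ΔT = 10.3×10⁻⁶ × 2790 mm × 54.30 K = 1.56 mm.

1.56 mm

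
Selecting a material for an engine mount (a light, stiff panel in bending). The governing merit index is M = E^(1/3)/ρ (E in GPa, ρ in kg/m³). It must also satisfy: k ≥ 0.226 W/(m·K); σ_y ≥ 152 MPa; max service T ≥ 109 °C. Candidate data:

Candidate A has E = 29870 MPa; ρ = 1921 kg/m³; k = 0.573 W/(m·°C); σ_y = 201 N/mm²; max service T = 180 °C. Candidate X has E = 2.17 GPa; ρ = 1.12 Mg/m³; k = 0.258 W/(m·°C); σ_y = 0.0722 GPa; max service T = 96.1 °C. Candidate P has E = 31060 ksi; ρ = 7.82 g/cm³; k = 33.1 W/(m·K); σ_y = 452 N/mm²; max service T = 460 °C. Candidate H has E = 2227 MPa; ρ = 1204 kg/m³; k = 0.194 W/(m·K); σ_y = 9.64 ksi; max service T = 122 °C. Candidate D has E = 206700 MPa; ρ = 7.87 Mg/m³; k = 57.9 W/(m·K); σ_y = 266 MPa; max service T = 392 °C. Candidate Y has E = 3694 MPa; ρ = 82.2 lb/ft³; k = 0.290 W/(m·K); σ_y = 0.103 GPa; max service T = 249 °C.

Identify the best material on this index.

candidate A

Screen on constraints: k ≥ 0.226 W/(m·K); σ_y ≥ 152 MPa; max service T ≥ 109 °C. Survivors: candidate A, candidate P, candidate D.
Putting every candidate on a common basis:
  candidate A: E = 29.87 GPa, ρ = 1921 kg/m³
  candidate P: E = 214.2 GPa, ρ = 7820 kg/m³
  candidate D: E = 206.7 GPa, ρ = 7870 kg/m³
  candidate A: M = 1.62×10⁻³
  candidate P: M = 0.765×10⁻³
  candidate D: M = 0.751×10⁻³
The maximum is for candidate A.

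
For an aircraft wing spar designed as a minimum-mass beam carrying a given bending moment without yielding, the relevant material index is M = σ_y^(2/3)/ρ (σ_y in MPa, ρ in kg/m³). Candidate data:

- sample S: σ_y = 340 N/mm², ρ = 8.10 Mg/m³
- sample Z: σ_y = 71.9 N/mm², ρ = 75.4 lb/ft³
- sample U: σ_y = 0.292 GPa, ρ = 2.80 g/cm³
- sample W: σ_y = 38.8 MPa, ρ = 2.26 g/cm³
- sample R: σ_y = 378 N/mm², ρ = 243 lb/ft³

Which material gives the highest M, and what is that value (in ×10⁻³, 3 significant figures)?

In SI units:
  sample S: σ_y = 340.0 MPa, ρ = 8100 kg/m³
  sample Z: σ_y = 71.90 MPa, ρ = 1208 kg/m³
  sample U: σ_y = 292.0 MPa, ρ = 2800 kg/m³
  sample W: σ_y = 38.80 MPa, ρ = 2260 kg/m³
  sample R: σ_y = 378.0 MPa, ρ = 3892 kg/m³
  sample U: M = 15.7×10⁻³
  sample Z: M = 14.3×10⁻³
  sample R: M = 13.4×10⁻³
  sample S: M = 6.01×10⁻³
  sample W: M = 5.07×10⁻³
Sample U ranks first.

sample U, M = 15.7×10⁻³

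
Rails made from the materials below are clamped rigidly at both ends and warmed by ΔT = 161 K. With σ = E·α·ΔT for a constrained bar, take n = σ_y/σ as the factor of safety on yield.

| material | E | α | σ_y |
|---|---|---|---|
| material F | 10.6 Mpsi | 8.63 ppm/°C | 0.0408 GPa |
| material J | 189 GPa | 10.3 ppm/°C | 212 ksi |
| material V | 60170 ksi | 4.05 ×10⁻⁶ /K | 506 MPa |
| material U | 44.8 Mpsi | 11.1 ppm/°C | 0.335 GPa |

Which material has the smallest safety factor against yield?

material F

In consistent units (E in GPa, α in ×10⁻⁶/K, σ_y in MPa):
  material F: E = 73.08, α = 8.63, σ_y = 40.80 → σ = 102 MPa, n = 0.402
  material J: E = 189.0, α = 10.3, σ_y = 1462 → σ = 313 MPa, n = 4.66
  material V: E = 414.9, α = 4.05, σ_y = 506.0 → σ = 271 MPa, n = 1.87
  material U: E = 308.9, α = 11.1, σ_y = 335.0 → σ = 552 MPa, n = 0.607
Smallest n: material F with n = 0.402.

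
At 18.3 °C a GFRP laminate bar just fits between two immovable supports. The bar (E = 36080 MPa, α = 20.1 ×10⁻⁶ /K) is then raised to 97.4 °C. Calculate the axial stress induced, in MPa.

E = 36080 MPa = 36.08 GPa.
ΔT = 79.10 K. Constrained thermal stress σ = E·α·ΔT = 36.08×10³ MPa × 20.1×10⁻⁶ × 79.10 = 57.4 MPa (compressive).

57.4 MPa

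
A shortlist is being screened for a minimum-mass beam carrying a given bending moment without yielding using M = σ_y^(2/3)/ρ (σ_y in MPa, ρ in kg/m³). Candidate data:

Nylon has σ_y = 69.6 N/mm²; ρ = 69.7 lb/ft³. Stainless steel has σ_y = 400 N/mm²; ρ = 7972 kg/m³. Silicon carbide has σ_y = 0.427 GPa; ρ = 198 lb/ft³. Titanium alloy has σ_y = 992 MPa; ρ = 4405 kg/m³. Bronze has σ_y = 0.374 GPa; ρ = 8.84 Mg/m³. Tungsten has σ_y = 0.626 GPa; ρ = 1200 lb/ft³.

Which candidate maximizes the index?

titanium alloy

In SI units:
  nylon: σ_y = 69.60 MPa, ρ = 1116 kg/m³
  stainless steel: σ_y = 400.0 MPa, ρ = 7972 kg/m³
  silicon carbide: σ_y = 427.0 MPa, ρ = 3172 kg/m³
  titanium alloy: σ_y = 992.0 MPa, ρ = 4405 kg/m³
  bronze: σ_y = 374.0 MPa, ρ = 8840 kg/m³
  tungsten: σ_y = 626.0 MPa, ρ = 19220 kg/m³
  titanium alloy: M = 22.6×10⁻³
  silicon carbide: M = 17.9×10⁻³
  nylon: M = 15.2×10⁻³
  stainless steel: M = 6.81×10⁻³
  bronze: M = 5.87×10⁻³
  tungsten: M = 3.81×10⁻³
Highest index: titanium alloy.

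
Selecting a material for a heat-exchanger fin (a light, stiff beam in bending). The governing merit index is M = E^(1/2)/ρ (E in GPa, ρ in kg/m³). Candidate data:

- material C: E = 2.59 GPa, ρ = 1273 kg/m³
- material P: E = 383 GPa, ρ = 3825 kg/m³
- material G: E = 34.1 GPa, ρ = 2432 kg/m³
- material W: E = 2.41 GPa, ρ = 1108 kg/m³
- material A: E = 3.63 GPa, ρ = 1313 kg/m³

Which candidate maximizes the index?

material P

Evaluate M for each candidate:
  material P: M = 5.12×10⁻³
  material G: M = 2.40×10⁻³
  material A: M = 1.45×10⁻³
  material W: M = 1.40×10⁻³
  material C: M = 1.26×10⁻³
The maximum is for material P.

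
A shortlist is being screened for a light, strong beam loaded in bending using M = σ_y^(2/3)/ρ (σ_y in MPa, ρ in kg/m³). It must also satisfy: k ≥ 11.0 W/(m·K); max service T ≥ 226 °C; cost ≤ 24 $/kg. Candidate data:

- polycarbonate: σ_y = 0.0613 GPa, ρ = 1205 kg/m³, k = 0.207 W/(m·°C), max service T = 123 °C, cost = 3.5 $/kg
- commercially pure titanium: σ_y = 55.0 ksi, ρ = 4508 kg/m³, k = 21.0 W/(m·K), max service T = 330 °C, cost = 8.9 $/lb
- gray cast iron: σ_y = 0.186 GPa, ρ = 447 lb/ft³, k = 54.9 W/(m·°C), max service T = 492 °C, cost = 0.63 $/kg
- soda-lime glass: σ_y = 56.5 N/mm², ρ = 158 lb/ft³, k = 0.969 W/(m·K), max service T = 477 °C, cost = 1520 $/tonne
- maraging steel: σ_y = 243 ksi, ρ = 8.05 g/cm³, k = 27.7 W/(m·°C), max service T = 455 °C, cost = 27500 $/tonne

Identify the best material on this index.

Screen on constraints: k ≥ 11.0 W/(m·K); max service T ≥ 226 °C; cost ≤ 24 $/kg. Survivors: commercially pure titanium, gray cast iron.
In SI units:
  commercially pure titanium: σ_y = 379.2 MPa, ρ = 4508 kg/m³
  gray cast iron: σ_y = 186.0 MPa, ρ = 7160 kg/m³
  commercially pure titanium: M = 11.6×10⁻³
  gray cast iron: M = 4.55×10⁻³
Commercially pure titanium has the largest M.

commercially pure titanium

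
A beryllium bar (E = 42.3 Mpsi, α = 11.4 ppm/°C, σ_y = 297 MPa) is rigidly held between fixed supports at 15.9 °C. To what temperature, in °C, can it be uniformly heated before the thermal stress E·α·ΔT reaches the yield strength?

105 °C

E = 42.3 Mpsi = 291.6 GPa.
E·α·ΔT = 297.0 MPa ⇒ ΔT = 297.0 / (291.6×10³ × 11.4×10⁻⁶) = 89.33 K.
T = 15.9 + 89.33 = 105.2 °C.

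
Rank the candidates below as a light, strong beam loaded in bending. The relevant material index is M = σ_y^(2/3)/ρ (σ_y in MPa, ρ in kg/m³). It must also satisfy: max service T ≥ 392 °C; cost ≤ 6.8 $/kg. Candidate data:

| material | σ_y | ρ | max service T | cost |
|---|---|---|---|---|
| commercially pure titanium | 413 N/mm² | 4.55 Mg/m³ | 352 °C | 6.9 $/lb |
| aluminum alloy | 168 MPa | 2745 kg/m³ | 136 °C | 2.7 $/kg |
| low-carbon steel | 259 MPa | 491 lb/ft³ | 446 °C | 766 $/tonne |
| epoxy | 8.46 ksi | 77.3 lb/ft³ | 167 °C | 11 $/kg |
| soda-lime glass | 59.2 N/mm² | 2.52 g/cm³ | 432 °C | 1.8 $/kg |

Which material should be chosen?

soda-lime glass

Screen on constraints: max service T ≥ 392 °C; cost ≤ 6.8 $/kg. Survivors: low-carbon steel, soda-lime glass.
Convert each candidate to consistent units, then evaluate M:
  low-carbon steel: σ_y = 259.0 MPa, ρ = 7865 kg/m³
  soda-lime glass: σ_y = 59.20 MPa, ρ = 2520 kg/m³
  soda-lime glass: M = 6.03×10⁻³
  low-carbon steel: M = 5.17×10⁻³
Soda-lime glass ranks first.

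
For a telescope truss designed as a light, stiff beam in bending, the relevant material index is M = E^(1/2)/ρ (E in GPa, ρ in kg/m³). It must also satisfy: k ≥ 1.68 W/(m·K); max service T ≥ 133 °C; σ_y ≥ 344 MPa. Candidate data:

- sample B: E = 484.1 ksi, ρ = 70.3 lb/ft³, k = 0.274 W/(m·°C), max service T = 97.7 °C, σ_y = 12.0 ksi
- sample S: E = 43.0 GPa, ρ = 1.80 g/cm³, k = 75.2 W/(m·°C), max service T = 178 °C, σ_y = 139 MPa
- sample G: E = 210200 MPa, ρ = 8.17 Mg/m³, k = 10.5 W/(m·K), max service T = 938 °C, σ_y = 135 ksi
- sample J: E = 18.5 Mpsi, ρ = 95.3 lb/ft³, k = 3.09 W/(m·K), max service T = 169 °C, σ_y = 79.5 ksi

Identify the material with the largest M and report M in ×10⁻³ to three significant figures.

Screen on constraints: k ≥ 1.68 W/(m·K); max service T ≥ 133 °C; σ_y ≥ 344 MPa. Survivors: sample G, sample J.
After converting to SI:
  sample G: E = 210.2 GPa, ρ = 8170 kg/m³
  sample J: E = 127.6 GPa, ρ = 1527 kg/m³
  sample J: M = 7.40×10⁻³
  sample G: M = 1.77×10⁻³
Sample J has the largest M.

sample J, M = 7.40×10⁻³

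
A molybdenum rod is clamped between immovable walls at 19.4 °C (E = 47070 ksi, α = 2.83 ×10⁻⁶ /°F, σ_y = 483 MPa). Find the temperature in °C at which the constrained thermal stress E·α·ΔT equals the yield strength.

312 °C

E = 47070 ksi = 324.5 GPa.
α = 2.83×10⁻⁶/°F × 9/5 = 5.09×10⁻⁶/K.
E·α·ΔT = 483.0 MPa ⇒ ΔT = 483.0 / (324.5×10³ × 5.09×10⁻⁶) = 292.2 K.
T = 19.4 + 292.2 = 311.6 °C.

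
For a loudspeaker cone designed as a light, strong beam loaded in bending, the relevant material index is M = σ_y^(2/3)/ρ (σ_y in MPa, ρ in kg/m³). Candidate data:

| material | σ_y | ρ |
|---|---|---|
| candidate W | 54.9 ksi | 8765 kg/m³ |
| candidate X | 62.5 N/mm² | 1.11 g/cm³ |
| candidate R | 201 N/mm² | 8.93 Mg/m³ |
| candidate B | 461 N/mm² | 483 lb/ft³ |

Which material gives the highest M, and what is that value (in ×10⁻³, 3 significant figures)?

In SI units:
  candidate W: σ_y = 378.5 MPa, ρ = 8765 kg/m³
  candidate X: σ_y = 62.50 MPa, ρ = 1110 kg/m³
  candidate R: σ_y = 201.0 MPa, ρ = 8930 kg/m³
  candidate B: σ_y = 461.0 MPa, ρ = 7737 kg/m³
  candidate X: M = 14.2×10⁻³
  candidate B: M = 7.71×10⁻³
  candidate W: M = 5.97×10⁻³
  candidate R: M = 3.84×10⁻³
Highest index: candidate X.

candidate X, M = 14.2×10⁻³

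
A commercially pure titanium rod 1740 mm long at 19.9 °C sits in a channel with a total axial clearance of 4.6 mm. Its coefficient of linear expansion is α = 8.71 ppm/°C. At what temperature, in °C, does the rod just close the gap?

α·L₀·ΔT = 4.6 mm ⇒ ΔT = 4.6 / (8.71×10⁻⁶ × 1740.0) = 303.5 K.
T = 19.9 + 303.5 = 323.4 °C.

323 °C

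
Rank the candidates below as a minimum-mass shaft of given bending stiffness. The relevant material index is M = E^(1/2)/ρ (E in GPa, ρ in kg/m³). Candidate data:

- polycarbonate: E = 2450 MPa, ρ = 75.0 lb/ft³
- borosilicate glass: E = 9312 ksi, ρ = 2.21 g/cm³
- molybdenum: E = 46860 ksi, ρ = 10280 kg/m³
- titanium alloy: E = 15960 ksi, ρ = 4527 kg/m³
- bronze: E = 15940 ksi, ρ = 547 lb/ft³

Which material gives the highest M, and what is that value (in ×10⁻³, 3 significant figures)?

After converting to SI:
  polycarbonate: E = 2.450 GPa, ρ = 1201 kg/m³
  borosilicate glass: E = 64.20 GPa, ρ = 2210 kg/m³
  molybdenum: E = 323.1 GPa, ρ = 10280 kg/m³
  titanium alloy: E = 110.0 GPa, ρ = 4527 kg/m³
  bronze: E = 109.9 GPa, ρ = 8762 kg/m³
  borosilicate glass: M = 3.63×10⁻³
  titanium alloy: M = 2.32×10⁻³
  molybdenum: M = 1.75×10⁻³
  polycarbonate: M = 1.30×10⁻³
  bronze: M = 1.20×10⁻³
The maximum is for borosilicate glass.

borosilicate glass, M = 3.63×10⁻³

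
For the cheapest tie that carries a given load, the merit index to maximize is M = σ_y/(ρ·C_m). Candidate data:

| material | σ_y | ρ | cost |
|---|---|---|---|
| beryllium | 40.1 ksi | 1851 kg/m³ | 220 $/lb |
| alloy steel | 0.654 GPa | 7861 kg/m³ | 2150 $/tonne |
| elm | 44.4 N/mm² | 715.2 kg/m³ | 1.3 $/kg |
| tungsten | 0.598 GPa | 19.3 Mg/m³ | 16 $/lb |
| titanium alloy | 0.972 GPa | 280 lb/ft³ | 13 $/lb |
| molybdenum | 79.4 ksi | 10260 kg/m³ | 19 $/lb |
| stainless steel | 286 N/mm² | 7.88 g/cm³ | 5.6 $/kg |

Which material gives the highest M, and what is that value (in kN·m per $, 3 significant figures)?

elm, M = 47.8 kN·m per $

Putting every candidate on a common basis:
  beryllium: σ_y = 276.5 MPa, ρ = 1851 kg/m³, cost = 485.0 $/kg
  alloy steel: σ_y = 654.0 MPa, ρ = 7861 kg/m³, cost = 2.150 $/kg
  elm: σ_y = 44.40 MPa, ρ = 715.2 kg/m³, cost = 1.300 $/kg
  tungsten: σ_y = 598.0 MPa, ρ = 19300 kg/m³, cost = 35.27 $/kg
  titanium alloy: σ_y = 972.0 MPa, ρ = 4485 kg/m³, cost = 28.66 $/kg
  molybdenum: σ_y = 547.4 MPa, ρ = 10260 kg/m³, cost = 41.89 $/kg
  stainless steel: σ_y = 286.0 MPa, ρ = 7880 kg/m³, cost = 5.600 $/kg
  elm: M = 47.8 kN·m per $
  alloy steel: M = 38.7 kN·m per $
  titanium alloy: M = 7.56 kN·m per $
  stainless steel: M = 6.48 kN·m per $
  molybdenum: M = 1.27 kN·m per $
  tungsten: M = 0.878 kN·m per $
  beryllium: M = 0.308 kN·m per $
Highest index: elm.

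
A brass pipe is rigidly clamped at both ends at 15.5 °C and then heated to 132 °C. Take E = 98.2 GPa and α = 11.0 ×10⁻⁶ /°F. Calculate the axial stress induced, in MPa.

227 MPa

α = 11.0×10⁻⁶/°F × 9/5 = 19.8×10⁻⁶/K.
ΔT = 116.5 K. Constrained thermal stress σ = E·α·ΔT = 98.20×10³ MPa × 19.8×10⁻⁶ × 116.5 = 227 MPa (compressive).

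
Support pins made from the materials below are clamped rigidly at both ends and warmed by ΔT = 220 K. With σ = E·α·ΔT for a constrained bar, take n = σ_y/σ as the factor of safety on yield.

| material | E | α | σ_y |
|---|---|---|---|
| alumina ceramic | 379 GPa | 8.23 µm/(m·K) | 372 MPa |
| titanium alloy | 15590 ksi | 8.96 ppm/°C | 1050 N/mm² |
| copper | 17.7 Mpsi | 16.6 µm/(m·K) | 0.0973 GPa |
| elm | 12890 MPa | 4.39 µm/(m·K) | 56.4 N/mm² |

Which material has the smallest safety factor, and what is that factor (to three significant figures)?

Converting E to GPa, α to ×10⁻⁶/K, σ_y to MPa, then σ and n for each:
  alumina ceramic: E = 379.0, α = 8.23, σ_y = 372.0 → σ = 686 MPa, n = 0.542
  titanium alloy: E = 107.5, α = 8.96, σ_y = 1050 → σ = 212 MPa, n = 4.96
  copper: E = 122.0, α = 16.6, σ_y = 97.30 → σ = 446 MPa, n = 0.218
  elm: E = 12.89, α = 4.39, σ_y = 56.40 → σ = 12.4 MPa, n = 4.53
The minimum is copper at n = 0.218.

copper, n = 0.218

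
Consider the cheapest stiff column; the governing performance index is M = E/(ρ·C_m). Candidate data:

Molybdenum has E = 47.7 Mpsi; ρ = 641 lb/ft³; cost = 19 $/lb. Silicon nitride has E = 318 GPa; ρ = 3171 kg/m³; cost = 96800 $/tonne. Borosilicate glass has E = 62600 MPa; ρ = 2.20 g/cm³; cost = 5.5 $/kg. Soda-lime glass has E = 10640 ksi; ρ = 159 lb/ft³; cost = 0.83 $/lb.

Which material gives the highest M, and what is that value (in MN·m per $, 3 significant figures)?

Convert each candidate to consistent units, then evaluate M:
  molybdenum: E = 328.9 GPa, ρ = 10270 kg/m³, cost = 41.89 $/kg
  silicon nitride: E = 318.0 GPa, ρ = 3171 kg/m³, cost = 96.80 $/kg
  borosilicate glass: E = 62.60 GPa, ρ = 2200 kg/m³, cost = 5.500 $/kg
  soda-lime glass: E = 73.36 GPa, ρ = 2547 kg/m³, cost = 1.830 $/kg
  soda-lime glass: M = 15.7 MN·m per $
  borosilicate glass: M = 5.17 MN·m per $
  silicon nitride: M = 1.04 MN·m per $
  molybdenum: M = 0.765 MN·m per $
Soda-lime glass has the largest M.

soda-lime glass, M = 15.7 MN·m per $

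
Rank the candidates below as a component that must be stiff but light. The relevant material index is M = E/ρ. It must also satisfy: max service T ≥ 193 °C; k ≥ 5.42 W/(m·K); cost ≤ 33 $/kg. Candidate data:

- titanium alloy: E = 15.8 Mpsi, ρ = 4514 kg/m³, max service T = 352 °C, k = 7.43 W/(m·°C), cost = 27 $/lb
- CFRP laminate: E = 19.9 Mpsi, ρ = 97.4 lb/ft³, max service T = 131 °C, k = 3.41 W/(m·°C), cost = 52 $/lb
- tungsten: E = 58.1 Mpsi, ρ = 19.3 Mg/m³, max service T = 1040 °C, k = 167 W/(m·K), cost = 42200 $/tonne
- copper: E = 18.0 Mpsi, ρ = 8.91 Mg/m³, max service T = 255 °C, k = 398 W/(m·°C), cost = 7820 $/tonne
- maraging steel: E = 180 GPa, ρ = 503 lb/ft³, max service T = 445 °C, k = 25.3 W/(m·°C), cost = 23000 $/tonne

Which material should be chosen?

Screen on constraints: max service T ≥ 193 °C; k ≥ 5.42 W/(m·K); cost ≤ 33 $/kg. Survivors: copper, maraging steel.
Convert each candidate to consistent units, then evaluate M:
  copper: E = 124.1 GPa, ρ = 8910 kg/m³
  maraging steel: E = 180.0 GPa, ρ = 8057 kg/m³
  maraging steel: M = 22.3 MN·m/kg
  copper: M = 13.9 MN·m/kg
Maraging steel ranks first.

maraging steel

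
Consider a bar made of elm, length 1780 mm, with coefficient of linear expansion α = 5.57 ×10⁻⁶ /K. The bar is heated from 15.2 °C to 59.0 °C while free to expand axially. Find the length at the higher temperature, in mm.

ΔT = 59.0 − 15.2 = 43.80 K.
ΔL = α·L₀·ΔT = 5.57×10⁻⁶ × 1780 mm × 43.80 K = 0.434 mm.
L = L₀ + ΔL = 1780 + 0.434 = 1780.4 mm.

1780.4 mm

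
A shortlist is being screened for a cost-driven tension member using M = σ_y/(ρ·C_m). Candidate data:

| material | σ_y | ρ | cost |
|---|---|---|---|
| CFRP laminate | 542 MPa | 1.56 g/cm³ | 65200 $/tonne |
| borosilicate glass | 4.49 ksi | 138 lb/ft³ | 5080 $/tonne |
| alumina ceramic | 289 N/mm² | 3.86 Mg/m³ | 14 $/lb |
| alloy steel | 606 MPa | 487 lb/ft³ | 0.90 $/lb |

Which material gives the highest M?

In SI units:
  CFRP laminate: σ_y = 542.0 MPa, ρ = 1560 kg/m³, cost = 65.20 $/kg
  borosilicate glass: σ_y = 30.96 MPa, ρ = 2211 kg/m³, cost = 5.080 $/kg
  alumina ceramic: σ_y = 289.0 MPa, ρ = 3860 kg/m³, cost = 30.86 $/kg
  alloy steel: σ_y = 606.0 MPa, ρ = 7801 kg/m³, cost = 1.984 $/kg
  alloy steel: M = 39.2 kN·m per $
  CFRP laminate: M = 5.33 kN·m per $
  borosilicate glass: M = 2.76 kN·m per $
  alumina ceramic: M = 2.43 kN·m per $
Highest index: alloy steel.

alloy steel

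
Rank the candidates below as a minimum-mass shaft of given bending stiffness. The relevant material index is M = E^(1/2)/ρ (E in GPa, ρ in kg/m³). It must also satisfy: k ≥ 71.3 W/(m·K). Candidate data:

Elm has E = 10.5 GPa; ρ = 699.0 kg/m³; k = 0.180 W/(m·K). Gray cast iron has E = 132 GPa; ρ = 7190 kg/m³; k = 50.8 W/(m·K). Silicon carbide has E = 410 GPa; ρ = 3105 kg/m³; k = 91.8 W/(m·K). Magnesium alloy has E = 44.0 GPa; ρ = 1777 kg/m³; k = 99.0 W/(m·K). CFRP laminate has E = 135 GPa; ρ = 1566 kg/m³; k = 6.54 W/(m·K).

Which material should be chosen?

silicon carbide

Screen on constraints: k ≥ 71.3 W/(m·K). Survivors: silicon carbide, magnesium alloy.
Computing M directly (units already consistent):
  silicon carbide: M = 6.52×10⁻³
  magnesium alloy: M = 3.73×10⁻³
Silicon carbide has the largest M.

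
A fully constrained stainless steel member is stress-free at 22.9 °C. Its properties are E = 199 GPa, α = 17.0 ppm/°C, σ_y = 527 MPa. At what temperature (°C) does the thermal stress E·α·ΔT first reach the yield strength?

E·α·ΔT = 527.0 MPa ⇒ ΔT = 527.0 / (199.0×10³ × 17.0×10⁻⁶) = 155.8 K.
T = 22.9 + 155.8 = 178.7 °C.

179 °C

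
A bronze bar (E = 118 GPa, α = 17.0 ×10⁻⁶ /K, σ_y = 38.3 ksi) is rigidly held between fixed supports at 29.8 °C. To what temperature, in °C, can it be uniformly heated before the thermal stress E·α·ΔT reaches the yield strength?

161 °C

σ_y = 38.3 ksi = 264.1 MPa.
E·α·ΔT = 264.1 MPa ⇒ ΔT = 264.1 / (118.0×10³ × 17.0×10⁻⁶) = 131.6 K.
T = 29.8 + 131.6 = 161.4 °C.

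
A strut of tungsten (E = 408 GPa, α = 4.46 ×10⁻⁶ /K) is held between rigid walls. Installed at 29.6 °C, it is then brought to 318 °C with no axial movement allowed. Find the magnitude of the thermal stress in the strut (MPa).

ΔT = 288.4 K. Constrained thermal stress σ = E·α·ΔT = 408.0×10³ MPa × 4.46×10⁻⁶ × 288.4 = 525 MPa (compressive).

525 MPa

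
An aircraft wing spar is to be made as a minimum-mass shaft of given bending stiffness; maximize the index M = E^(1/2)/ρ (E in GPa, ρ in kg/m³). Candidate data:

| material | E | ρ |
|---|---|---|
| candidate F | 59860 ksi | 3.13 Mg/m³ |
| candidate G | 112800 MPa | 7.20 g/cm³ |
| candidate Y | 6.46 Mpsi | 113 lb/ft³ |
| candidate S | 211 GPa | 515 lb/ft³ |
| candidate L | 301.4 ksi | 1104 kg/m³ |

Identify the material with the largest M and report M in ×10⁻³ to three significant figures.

Normalizing units and computing the index:
  candidate F: E = 412.7 GPa, ρ = 3130 kg/m³
  candidate G: E = 112.8 GPa, ρ = 7200 kg/m³
  candidate Y: E = 44.54 GPa, ρ = 1810 kg/m³
  candidate S: E = 211.0 GPa, ρ = 8250 kg/m³
  candidate L: E = 2.078 GPa, ρ = 1104 kg/m³
  candidate F: M = 6.49×10⁻³
  candidate Y: M = 3.69×10⁻³
  candidate S: M = 1.76×10⁻³
  candidate G: M = 1.48×10⁻³
  candidate L: M = 1.31×10⁻³
Highest index: candidate F.

candidate F, M = 6.49×10⁻³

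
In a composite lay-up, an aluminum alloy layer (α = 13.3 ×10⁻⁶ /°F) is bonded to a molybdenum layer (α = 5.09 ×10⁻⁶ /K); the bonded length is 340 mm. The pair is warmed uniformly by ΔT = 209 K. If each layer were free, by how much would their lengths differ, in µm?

aluminum alloy: α = 13.3×10⁻⁶/°F × 9/5 = 23.9×10⁻⁶/K.
Δα = |23.9 − 5.09|×10⁻⁶/K = 18.9×10⁻⁶/K.
ΔL_mismatch = Δα·L·ΔT = 18.9×10⁻⁶ × 340.0 mm × 209.0 K = 1340 µm.

1340 µm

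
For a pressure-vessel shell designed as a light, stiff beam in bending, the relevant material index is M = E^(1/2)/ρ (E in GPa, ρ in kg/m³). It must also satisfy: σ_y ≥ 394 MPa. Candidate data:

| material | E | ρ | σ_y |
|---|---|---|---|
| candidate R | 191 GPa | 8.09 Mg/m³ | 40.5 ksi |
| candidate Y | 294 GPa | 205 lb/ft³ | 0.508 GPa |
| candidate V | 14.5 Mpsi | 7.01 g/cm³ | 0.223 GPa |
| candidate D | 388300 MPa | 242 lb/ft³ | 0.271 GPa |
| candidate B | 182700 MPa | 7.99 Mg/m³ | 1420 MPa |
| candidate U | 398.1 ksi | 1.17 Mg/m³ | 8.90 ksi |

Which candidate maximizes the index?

candidate Y

Screen on constraints: σ_y ≥ 394 MPa. Survivors: candidate Y, candidate B.
Normalizing units and computing the index:
  candidate Y: E = 294.0 GPa, ρ = 3284 kg/m³
  candidate B: E = 182.7 GPa, ρ = 7990 kg/m³
  candidate Y: M = 5.22×10⁻³
  candidate B: M = 1.69×10⁻³
Highest index: candidate Y.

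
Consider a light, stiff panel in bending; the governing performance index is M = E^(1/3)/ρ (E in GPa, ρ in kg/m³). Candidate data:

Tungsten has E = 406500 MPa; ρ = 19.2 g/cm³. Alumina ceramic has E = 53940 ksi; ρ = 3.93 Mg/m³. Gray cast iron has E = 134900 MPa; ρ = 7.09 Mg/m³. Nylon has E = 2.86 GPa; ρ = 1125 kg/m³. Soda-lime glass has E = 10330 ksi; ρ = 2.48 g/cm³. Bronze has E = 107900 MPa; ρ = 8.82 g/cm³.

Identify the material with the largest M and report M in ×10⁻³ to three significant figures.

After converting to SI:
  tungsten: E = 406.5 GPa, ρ = 19200 kg/m³
  alumina ceramic: E = 371.9 GPa, ρ = 3930 kg/m³
  gray cast iron: E = 134.9 GPa, ρ = 7090 kg/m³
  nylon: E = 2.860 GPa, ρ = 1125 kg/m³
  soda-lime glass: E = 71.22 GPa, ρ = 2480 kg/m³
  bronze: E = 107.9 GPa, ρ = 8820 kg/m³
  alumina ceramic: M = 1.83×10⁻³
  soda-lime glass: M = 1.67×10⁻³
  nylon: M = 1.26×10⁻³
  gray cast iron: M = 0.723×10⁻³
  bronze: M = 0.540×10⁻³
  tungsten: M = 0.386×10⁻³
Alumina ceramic has the largest M.

alumina ceramic, M = 1.83×10⁻³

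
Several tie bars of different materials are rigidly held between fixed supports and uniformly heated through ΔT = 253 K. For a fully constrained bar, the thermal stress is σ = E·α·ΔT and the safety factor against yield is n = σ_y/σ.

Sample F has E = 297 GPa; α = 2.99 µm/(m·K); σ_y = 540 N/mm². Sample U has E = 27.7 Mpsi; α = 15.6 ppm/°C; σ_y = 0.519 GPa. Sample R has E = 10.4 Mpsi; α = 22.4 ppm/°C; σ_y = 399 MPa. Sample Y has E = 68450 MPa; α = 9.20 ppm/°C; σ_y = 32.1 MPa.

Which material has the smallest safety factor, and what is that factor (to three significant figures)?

With everything in SI (GPa, ×10⁻⁶/K, MPa):
  sample F: E = 297.0, α = 2.99, σ_y = 540.0 → σ = 225 MPa, n = 2.40
  sample U: E = 191.0, α = 15.6, σ_y = 519.0 → σ = 754 MPa, n = 0.689
  sample R: E = 71.71, α = 22.4, σ_y = 399.0 → σ = 406 MPa, n = 0.982
  sample Y: E = 68.45, α = 9.20, σ_y = 32.10 → σ = 159 MPa, n = 0.201
The minimum is sample Y at n = 0.201.

sample Y, n = 0.201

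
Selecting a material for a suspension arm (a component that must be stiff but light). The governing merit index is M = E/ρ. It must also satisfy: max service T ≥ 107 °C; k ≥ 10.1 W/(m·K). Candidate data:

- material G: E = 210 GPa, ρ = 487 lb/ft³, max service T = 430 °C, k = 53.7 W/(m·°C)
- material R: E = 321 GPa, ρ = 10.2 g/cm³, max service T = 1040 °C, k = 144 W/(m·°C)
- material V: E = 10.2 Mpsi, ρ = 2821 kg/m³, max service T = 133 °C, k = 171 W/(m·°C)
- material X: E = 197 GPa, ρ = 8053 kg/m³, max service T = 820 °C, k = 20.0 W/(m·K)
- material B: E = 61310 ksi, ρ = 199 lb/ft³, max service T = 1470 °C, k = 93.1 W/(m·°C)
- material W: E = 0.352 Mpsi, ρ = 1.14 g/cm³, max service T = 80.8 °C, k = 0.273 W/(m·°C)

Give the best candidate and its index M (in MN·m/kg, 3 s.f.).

Screen on constraints: max service T ≥ 107 °C; k ≥ 10.1 W/(m·K). Survivors: material G, material R, material V, material X, material B.
Convert each candidate to consistent units, then evaluate M:
  material G: E = 210.0 GPa, ρ = 7801 kg/m³
  material R: E = 321.0 GPa, ρ = 10200 kg/m³
  material V: E = 70.33 GPa, ρ = 2821 kg/m³
  material X: E = 197.0 GPa, ρ = 8053 kg/m³
  material B: E = 422.7 GPa, ρ = 3188 kg/m³
  material B: M = 133 MN·m/kg
  material R: M = 31.5 MN·m/kg
  material G: M = 26.9 MN·m/kg
  material V: M = 24.9 MN·m/kg
  material X: M = 24.5 MN·m/kg
The maximum is for material B.

material B, M = 133 MN·m/kg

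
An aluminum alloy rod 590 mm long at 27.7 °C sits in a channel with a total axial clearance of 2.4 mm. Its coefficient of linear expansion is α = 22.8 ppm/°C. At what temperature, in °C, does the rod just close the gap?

206 °C

α·L₀·ΔT = 2.4 mm ⇒ ΔT = 2.4 / (22.8×10⁻⁶ × 590.0) = 178.4 K.
T = 27.7 + 178.4 = 206.1 °C.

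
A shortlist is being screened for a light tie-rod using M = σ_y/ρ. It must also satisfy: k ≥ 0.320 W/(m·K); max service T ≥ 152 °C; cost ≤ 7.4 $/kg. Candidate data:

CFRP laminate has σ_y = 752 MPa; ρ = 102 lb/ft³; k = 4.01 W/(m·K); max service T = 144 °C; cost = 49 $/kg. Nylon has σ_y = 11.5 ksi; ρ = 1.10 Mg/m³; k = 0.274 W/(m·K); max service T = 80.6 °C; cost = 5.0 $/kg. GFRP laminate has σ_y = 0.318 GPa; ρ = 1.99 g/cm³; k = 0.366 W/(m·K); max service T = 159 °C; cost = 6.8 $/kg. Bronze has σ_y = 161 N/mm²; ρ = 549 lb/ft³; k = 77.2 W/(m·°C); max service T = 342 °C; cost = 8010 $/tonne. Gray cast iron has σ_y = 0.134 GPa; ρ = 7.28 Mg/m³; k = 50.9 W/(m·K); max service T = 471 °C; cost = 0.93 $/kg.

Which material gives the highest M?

Screen on constraints: k ≥ 0.320 W/(m·K); max service T ≥ 152 °C; cost ≤ 7.4 $/kg. Survivors: GFRP laminate, gray cast iron.
Convert each candidate to consistent units, then evaluate M:
  GFRP laminate: σ_y = 318.0 MPa, ρ = 1990 kg/m³
  gray cast iron: σ_y = 134.0 MPa, ρ = 7280 kg/m³
  GFRP laminate: M = 160 kN·m/kg
  gray cast iron: M = 18.4 kN·m/kg
GFRP laminate ranks first.

GFRP laminate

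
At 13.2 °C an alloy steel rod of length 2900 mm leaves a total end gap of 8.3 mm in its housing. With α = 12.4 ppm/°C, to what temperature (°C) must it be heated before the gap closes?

244 °C

α·L₀·ΔT = 8.3 mm ⇒ ΔT = 8.3 / (12.4×10⁻⁶ × 2900.0) = 230.8 K.
T = 13.2 + 230.8 = 244.0 °C.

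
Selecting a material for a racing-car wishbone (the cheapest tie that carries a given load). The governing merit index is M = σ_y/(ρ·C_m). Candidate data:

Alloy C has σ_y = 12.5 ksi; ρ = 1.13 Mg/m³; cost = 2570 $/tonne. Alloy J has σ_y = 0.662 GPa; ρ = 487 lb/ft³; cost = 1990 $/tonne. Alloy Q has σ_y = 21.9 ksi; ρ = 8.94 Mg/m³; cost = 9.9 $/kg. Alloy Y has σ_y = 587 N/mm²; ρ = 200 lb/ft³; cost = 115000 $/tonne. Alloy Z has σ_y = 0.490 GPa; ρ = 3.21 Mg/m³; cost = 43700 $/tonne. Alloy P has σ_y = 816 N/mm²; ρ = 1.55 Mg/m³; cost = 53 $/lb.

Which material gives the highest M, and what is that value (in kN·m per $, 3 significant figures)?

Putting every candidate on a common basis:
  alloy C: σ_y = 86.18 MPa, ρ = 1130 kg/m³, cost = 2.570 $/kg
  alloy J: σ_y = 662.0 MPa, ρ = 7801 kg/m³, cost = 1.990 $/kg
  alloy Q: σ_y = 151.0 MPa, ρ = 8940 kg/m³, cost = 9.900 $/kg
  alloy Y: σ_y = 587.0 MPa, ρ = 3204 kg/m³, cost = 115.0 $/kg
  alloy Z: σ_y = 490.0 MPa, ρ = 3210 kg/m³, cost = 43.70 $/kg
  alloy P: σ_y = 816.0 MPa, ρ = 1550 kg/m³, cost = 116.8 $/kg
  alloy J: M = 42.6 kN·m per $
  alloy C: M = 29.7 kN·m per $
  alloy P: M = 4.51 kN·m per $
  alloy Z: M = 3.49 kN·m per $
  alloy Q: M = 1.71 kN·m per $
  alloy Y: M = 1.59 kN·m per $
Highest index: alloy J.

alloy J, M = 42.6 kN·m per $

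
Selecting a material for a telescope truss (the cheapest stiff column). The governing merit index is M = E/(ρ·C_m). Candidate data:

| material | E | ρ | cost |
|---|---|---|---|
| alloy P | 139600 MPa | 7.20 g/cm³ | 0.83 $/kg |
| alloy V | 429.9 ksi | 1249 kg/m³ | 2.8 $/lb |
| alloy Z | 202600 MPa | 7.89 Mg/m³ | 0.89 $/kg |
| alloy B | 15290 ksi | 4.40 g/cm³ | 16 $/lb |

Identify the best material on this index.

Putting every candidate on a common basis:
  alloy P: E = 139.6 GPa, ρ = 7200 kg/m³, cost = 0.8300 $/kg
  alloy V: E = 2.964 GPa, ρ = 1249 kg/m³, cost = 6.173 $/kg
  alloy Z: E = 202.6 GPa, ρ = 7890 kg/m³, cost = 0.8900 $/kg
  alloy B: E = 105.4 GPa, ρ = 4400 kg/m³, cost = 35.27 $/kg
  alloy Z: M = 28.9 MN·m per $
  alloy P: M = 23.4 MN·m per $
  alloy B: M = 0.679 MN·m per $
  alloy V: M = 0.384 MN·m per $
Alloy Z ranks first.

alloy Z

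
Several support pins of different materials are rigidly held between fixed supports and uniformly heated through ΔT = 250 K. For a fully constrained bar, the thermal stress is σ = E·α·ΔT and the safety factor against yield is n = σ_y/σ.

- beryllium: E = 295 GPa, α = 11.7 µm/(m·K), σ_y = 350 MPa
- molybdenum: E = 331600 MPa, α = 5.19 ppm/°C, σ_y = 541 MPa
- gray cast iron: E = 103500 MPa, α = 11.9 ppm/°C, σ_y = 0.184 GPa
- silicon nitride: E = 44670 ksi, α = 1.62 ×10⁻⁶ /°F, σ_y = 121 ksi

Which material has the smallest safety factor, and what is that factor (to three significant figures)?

beryllium, n = 0.406

Converting E to GPa, α to ×10⁻⁶/K, σ_y to MPa, then σ and n for each:
  beryllium: E = 295.0, α = 11.7, σ_y = 350.0 → σ = 863 MPa, n = 0.406
  molybdenum: E = 331.6, α = 5.19, σ_y = 541.0 → σ = 430 MPa, n = 1.26
  gray cast iron: E = 103.5, α = 11.9, σ_y = 184.0 → σ = 308 MPa, n = 0.598
  silicon nitride: E = 308.0, α = 2.92, σ_y = 834.3 → σ = 225 MPa, n = 3.72
Smallest n: beryllium with n = 0.406.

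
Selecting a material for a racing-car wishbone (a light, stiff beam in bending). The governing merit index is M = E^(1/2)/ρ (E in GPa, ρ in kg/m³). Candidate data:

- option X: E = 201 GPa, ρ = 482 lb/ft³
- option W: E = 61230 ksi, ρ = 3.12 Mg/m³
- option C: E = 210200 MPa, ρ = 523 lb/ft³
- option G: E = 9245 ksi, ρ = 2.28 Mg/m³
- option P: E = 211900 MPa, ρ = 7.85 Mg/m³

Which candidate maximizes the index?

option W

In SI units:
  option X: E = 201.0 GPa, ρ = 7721 kg/m³
  option W: E = 422.2 GPa, ρ = 3120 kg/m³
  option C: E = 210.2 GPa, ρ = 8378 kg/m³
  option G: E = 63.74 GPa, ρ = 2280 kg/m³
  option P: E = 211.9 GPa, ρ = 7850 kg/m³
  option W: M = 6.59×10⁻³
  option G: M = 3.50×10⁻³
  option P: M = 1.85×10⁻³
  option X: M = 1.84×10⁻³
  option C: M = 1.73×10⁻³
The maximum is for option W.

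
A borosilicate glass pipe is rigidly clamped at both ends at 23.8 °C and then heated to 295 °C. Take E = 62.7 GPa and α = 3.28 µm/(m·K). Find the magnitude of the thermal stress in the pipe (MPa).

ΔT = 271.2 K. Constrained thermal stress σ = E·α·ΔT = 62.70×10³ MPa × 3.28×10⁻⁶ × 271.2 = 55.8 MPa (compressive).

55.8 MPa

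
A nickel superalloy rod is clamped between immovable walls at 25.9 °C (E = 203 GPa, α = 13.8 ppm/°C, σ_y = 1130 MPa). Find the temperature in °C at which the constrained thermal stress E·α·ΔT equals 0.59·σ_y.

264 °C

E·α·ΔT = 666.7 MPa ⇒ ΔT = 666.7 / (203.0×10³ × 13.8×10⁻⁶) = 238.0 K.
T = 25.9 + 238.0 = 263.9 °C.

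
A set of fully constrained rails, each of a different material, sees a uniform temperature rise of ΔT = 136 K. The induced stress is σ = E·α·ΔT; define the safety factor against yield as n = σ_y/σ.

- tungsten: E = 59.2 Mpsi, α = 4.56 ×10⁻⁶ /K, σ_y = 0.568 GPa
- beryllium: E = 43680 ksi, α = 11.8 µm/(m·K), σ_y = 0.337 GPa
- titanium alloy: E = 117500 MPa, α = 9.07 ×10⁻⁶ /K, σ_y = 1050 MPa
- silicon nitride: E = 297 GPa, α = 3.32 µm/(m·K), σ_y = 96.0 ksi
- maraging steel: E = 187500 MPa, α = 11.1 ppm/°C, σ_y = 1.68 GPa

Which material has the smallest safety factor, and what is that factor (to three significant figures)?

beryllium, n = 0.697

In consistent units (E in GPa, α in ×10⁻⁶/K, σ_y in MPa):
  tungsten: E = 408.2, α = 4.56, σ_y = 568.0 → σ = 253 MPa, n = 2.24
  beryllium: E = 301.2, α = 11.8, σ_y = 337.0 → σ = 483 MPa, n = 0.697
  titanium alloy: E = 117.5, α = 9.07, σ_y = 1050 → σ = 145 MPa, n = 7.24
  silicon nitride: E = 297.0, α = 3.32, σ_y = 661.9 → σ = 134 MPa, n = 4.94
  maraging steel: E = 187.5, α = 11.1, σ_y = 1680 → σ = 283 MPa, n = 5.94
Beryllium has the lowest safety factor, n = 0.697.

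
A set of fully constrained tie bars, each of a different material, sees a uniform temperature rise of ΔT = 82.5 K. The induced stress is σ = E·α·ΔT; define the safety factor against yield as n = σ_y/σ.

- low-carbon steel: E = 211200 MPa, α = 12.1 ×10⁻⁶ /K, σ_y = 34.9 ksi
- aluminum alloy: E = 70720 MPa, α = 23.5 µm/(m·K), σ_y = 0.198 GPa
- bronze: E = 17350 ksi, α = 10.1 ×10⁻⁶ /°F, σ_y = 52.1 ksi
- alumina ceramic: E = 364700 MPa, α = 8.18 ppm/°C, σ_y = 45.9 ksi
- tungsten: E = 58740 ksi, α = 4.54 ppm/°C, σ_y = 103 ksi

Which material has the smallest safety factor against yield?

low-carbon steel

Per material, after unit conversion:
  low-carbon steel: E = 211.2, α = 12.1, σ_y = 240.6 → σ = 211 MPa, n = 1.14
  aluminum alloy: E = 70.72, α = 23.5, σ_y = 198.0 → σ = 137 MPa, n = 1.44
  bronze: E = 119.6, α = 18.2, σ_y = 359.2 → σ = 179 MPa, n = 2.00
  alumina ceramic: E = 364.7, α = 8.18, σ_y = 316.5 → σ = 246 MPa, n = 1.29
  tungsten: E = 405.0, α = 4.54, σ_y = 710.2 → σ = 152 MPa, n = 4.68
The minimum is low-carbon steel at n = 1.14.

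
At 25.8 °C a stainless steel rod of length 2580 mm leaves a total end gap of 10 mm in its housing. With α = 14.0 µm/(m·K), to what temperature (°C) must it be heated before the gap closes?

303 °C

α·L₀·ΔT = 10.0 mm ⇒ ΔT = 10.0 / (14.0×10⁻⁶ × 2580.0) = 276.9 K.
T = 25.8 + 276.9 = 302.7 °C.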